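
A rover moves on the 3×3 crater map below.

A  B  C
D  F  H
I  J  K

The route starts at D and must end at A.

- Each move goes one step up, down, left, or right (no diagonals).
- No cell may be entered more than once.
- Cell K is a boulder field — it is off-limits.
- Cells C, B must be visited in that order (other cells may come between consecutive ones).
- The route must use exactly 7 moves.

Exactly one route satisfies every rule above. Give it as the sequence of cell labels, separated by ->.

The waypoints must appear in the order C, B, with no cell reused.
Route from D: down to I, right to J, up to F, right to H, up to C, 2× left (reaching A) — 7 moves in all.
Check: order respected (C at step 5, B at step 6); 7 moves as required.

D -> I -> J -> F -> H -> C -> B -> A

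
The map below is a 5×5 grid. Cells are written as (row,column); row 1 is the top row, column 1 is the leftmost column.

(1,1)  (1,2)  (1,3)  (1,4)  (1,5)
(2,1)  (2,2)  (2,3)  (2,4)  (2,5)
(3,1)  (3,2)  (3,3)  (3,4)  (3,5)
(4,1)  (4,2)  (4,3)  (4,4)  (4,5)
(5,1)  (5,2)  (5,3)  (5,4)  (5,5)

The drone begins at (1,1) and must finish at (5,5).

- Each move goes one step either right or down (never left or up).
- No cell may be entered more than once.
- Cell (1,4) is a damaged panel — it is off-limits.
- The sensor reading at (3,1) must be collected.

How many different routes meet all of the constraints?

15

A right/down-only route from (1,1) to (5,5) makes exactly 4 down-moves and 4 right-moves in some order.
With no other constraints that would be C(8,4) = 70 routes.
Split at (3,1) and multiply the segment counts (each segment already excludes blocked cells): (1,1)→(3,1): 1; (3,1)→(5,5): 15; product = 15.
That gives 15 routes.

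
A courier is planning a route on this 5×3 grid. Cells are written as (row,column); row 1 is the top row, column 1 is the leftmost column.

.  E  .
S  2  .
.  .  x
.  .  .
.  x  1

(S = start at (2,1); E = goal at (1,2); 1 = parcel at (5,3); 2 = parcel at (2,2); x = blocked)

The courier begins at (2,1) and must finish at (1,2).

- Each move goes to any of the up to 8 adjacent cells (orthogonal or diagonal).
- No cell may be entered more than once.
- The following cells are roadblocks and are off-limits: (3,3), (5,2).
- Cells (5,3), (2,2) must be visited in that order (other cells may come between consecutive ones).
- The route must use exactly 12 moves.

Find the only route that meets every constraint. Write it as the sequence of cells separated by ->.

The waypoints must appear in the order (5,3), (2,2), with no cell reused.
Route from (2,1): 3× down (reaching (5,1)), up-right to (4,2), down-right to (5,3), up to (4,3), up-left to (3,2), up-right to (2,3), up to (1,3), down-left to (2,2), up-left to (1,1), right to (1,2) — 12 moves in all.
Check: order respected (1 at step 5, 2 at step 10); 12 moves as required.

(2,1) -> (3,1) -> (4,1) -> (5,1) -> (4,2) -> (5,3) -> (4,3) -> (3,2) -> (2,3) -> (1,3) -> (2,2) -> (1,1) -> (1,2)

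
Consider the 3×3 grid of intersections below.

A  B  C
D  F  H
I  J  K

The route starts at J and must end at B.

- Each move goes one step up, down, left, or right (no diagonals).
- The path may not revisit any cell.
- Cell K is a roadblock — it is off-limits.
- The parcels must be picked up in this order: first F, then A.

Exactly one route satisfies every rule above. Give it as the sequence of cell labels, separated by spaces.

The waypoints must appear in the order F, A, with no cell reused.
Route from J: up 1 to F, left 1 to D, up 1 to A, right 1 to B — 4 moves in all.
Check: order respected (F at step 1, A at step 3).

J F D A B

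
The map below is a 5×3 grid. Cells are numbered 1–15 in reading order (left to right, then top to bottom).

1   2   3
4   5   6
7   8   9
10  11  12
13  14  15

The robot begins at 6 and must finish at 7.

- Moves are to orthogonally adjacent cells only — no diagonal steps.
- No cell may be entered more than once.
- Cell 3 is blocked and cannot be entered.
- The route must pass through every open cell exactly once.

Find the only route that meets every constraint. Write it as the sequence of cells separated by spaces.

6 9 12 15 14 13 10 11 8 5 2 1 4 7

Need to visit all 14 open cells exactly once, starting at 6 and ending at 7.
Route from 6: 3× down (reaching 15), 2× left (reaching 13), up to 10, right to 11, 3× up (reaching 2), left to 1, 2× down (reaching 7) — 13 moves in all.
Check: all 14 open cells covered.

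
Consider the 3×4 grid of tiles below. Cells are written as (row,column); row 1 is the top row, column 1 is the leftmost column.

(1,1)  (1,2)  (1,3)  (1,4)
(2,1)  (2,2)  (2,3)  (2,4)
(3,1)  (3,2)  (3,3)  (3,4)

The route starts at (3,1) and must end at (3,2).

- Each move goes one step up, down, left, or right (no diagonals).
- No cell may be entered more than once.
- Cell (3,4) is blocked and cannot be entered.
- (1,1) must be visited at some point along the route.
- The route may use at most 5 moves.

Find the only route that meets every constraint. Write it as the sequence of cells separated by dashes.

(3,1) - (2,1) - (1,1) - (1,2) - (2,2) - (3,2)

Any route must reach (1,1) and still end at (3,2) within 5 moves, so the order of the required stops is forced.
Route from (3,1): up 2 to (1,1), right 1 to (1,2), down 2 to (3,2) — 5 moves in all.
Check: all required cells visited; 5 ≤ 5 moves.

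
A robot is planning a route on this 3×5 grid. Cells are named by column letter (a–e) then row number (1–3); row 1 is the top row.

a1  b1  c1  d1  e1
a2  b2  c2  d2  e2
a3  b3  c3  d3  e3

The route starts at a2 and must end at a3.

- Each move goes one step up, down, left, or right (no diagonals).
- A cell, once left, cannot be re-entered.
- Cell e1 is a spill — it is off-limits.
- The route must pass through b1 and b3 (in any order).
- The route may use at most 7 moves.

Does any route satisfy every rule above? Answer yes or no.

One route that works: a2 → a1 → b1 → b2 → b3 → a3.

yes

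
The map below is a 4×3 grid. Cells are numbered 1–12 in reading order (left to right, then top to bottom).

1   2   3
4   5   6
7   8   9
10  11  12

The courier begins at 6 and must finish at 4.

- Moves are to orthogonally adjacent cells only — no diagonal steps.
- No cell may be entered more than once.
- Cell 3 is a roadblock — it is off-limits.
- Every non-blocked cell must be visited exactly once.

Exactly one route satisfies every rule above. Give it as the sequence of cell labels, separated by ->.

Need to visit all 11 open cells exactly once, starting at 6 and ending at 4.
Cell 10 has only two open neighbours (7 and 11), so the path must pass straight through it: one of those is the cell it's entered from and the other is where it exits.
Route from 6: 2× down (reaching 12), 2× left (reaching 10), up to 7, right to 8, 2× up (reaching 2), left to 1, down to 4 — 10 moves in all.
Check: all 11 open cells covered.

6 -> 9 -> 12 -> 11 -> 10 -> 7 -> 8 -> 5 -> 2 -> 1 -> 4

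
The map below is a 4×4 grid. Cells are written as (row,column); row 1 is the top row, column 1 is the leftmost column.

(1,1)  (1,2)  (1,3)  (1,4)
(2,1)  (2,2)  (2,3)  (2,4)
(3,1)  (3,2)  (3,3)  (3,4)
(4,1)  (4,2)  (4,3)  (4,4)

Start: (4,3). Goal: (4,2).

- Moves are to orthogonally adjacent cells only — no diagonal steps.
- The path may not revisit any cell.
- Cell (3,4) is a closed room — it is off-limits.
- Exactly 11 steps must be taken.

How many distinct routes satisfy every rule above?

8

Need simple routes of exactly 11 moves from (4,3) to (4,2) (Manhattan distance 1, so 5 moves are spent on a detour and 5 undoing it).
Enumerating: (4,3) (3,3) (2,3) (1,3) (1,2) (1,1) (2,1) (2,2) (3,2) (3,1) (4,1) (4,2) | (4,3) (3,3) (2,3) (2,4) (1,4) (1,3) (1,2) (2,2) (3,2) (3,1) (4,1) (4,2) | (4,3) (3,3) (2,3) (2,4) (1,4) (1,3) (1,2) (2,2) (2,1) (3,1) (4,1) (4,2) | (4,3) (3,3) (2,3) (2,4) (1,4) (1,3) (1,2) (2,2) (2,1) (3,1) (3,2) (4,2) | (4,3) (3,3) (2,3) (2,4) (1,4) (1,3) (1,2) (1,1) (2,1) (3,1) (4,1) (4,2) | (4,3) (3,3) (2,3) (2,4) (1,4) (1,3) (1,2) (1,1) (2,1) (3,1) (3,2) (4,2) | (4,3) (3,3) (2,3) (2,4) (1,4) (1,3) (1,2) (1,1) (2,1) (2,2) (3,2) (4,2) | (4,3) (3,3) (3,2) (2,2) (2,3) (1,3) (1,2) (1,1) (2,1) (3,1) (4,1) (4,2).
That gives 8 routes.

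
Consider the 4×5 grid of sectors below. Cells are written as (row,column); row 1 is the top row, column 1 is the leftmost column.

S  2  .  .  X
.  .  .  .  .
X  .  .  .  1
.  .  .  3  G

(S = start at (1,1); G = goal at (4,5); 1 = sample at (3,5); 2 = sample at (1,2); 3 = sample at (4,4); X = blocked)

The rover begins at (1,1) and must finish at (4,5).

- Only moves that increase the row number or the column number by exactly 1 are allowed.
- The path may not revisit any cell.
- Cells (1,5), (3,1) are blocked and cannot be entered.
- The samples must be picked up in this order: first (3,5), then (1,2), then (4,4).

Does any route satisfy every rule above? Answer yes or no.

(1,2) lies above (3,5), so going from (3,5) to (1,2) would need an upward move — but moves only go right/down, so (3,5) cannot be visited before (1,2).

no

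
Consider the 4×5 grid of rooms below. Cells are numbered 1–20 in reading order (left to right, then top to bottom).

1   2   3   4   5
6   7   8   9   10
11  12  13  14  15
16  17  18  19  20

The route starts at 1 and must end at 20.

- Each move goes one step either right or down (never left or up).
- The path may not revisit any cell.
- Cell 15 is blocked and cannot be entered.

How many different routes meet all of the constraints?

A right/down-only route from 1 to 20 makes exactly 3 down-moves and 4 right-moves in some order.
With no other constraints that would be C(7,3) = 35 routes.
Subtract routes through each blocked cell (inclusion–exclusion for overlaps): − through 15: 15 → 20.
That gives 20 routes.

20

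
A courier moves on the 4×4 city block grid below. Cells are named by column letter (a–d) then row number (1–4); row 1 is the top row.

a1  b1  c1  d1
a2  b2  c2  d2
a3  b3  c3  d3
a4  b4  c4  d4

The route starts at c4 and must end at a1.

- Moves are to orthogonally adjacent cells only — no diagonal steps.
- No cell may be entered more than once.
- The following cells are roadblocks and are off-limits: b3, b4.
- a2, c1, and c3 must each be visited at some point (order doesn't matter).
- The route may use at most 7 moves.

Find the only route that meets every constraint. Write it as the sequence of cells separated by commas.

c4, c3, c2, c1, b1, b2, a2, a1

The budget equals the shortest possible length, so every move has to be on a shortest route through the required cells.
Route from c4: up 3 to c1, left 1 to b1, down 1 to b2, left 1 to a2, up 1 to a1 — 7 moves in all.
Check: all required cells visited; 7 ≤ 7 moves.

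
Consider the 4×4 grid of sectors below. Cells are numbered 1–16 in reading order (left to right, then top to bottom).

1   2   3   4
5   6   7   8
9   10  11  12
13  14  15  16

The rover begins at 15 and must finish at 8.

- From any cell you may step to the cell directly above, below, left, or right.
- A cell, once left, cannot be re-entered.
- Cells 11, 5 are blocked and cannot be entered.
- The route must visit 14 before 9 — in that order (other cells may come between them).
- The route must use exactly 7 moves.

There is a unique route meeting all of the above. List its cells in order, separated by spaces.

The waypoints must appear in the order 14, 9, with no cell reused.
Route from 15: 2× left (reaching 13), up to 9, right to 10, up to 6, 2× right (reaching 8) — 7 moves in all.
Check: order respected (14 at step 1, 9 at step 3); 7 moves as required.

15 14 13 9 10 6 7 8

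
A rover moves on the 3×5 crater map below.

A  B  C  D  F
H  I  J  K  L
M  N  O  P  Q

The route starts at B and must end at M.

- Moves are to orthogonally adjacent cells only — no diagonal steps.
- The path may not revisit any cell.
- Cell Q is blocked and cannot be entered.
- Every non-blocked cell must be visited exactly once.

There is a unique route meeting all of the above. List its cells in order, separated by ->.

Need to visit all 14 open cells exactly once, starting at B and ending at M.
Route from B: left to A, down to H, 2× right (reaching J), up to C, 2× right (reaching F), down to L, left to K, down to P, 3× left (reaching M) — 13 moves in all.
Check: all 14 open cells covered.

B -> A -> H -> I -> J -> C -> D -> F -> L -> K -> P -> O -> N -> M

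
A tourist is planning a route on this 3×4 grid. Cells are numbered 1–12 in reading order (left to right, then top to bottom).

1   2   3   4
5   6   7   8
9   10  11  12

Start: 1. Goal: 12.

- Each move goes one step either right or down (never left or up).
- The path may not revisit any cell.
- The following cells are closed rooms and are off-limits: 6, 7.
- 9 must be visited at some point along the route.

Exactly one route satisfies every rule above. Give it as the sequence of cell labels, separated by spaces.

1 5 9 10 11 12

Moves only go right or down, so the column and row indices never decrease.
Route from 1: down 2 to 9, right 3 to 12 — 5 moves in all.
Check: all required cells visited.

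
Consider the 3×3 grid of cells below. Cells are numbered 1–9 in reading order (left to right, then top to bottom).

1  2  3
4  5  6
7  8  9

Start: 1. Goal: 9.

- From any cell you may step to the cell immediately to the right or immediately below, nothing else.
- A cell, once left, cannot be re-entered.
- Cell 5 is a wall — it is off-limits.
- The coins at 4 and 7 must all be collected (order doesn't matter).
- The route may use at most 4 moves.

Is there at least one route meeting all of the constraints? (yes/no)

One route that works: 1 → 4 → 7 → 8 → 9.

yes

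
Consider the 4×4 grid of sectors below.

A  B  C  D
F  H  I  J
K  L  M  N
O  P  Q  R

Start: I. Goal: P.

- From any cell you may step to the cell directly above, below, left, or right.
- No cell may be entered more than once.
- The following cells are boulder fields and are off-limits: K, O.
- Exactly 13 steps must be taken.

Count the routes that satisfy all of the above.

Need simple routes of exactly 13 moves from I to P (Manhattan distance 3, so 5 moves are spent on a detour and 5 undoing it).
Enumerating: I M Q R N J D C B A F H L P | I M L H F A B C D J N R Q P | I H F A B C D J N R Q M L P | I J D C B A F H L M N R Q P.
That gives 4 routes.

4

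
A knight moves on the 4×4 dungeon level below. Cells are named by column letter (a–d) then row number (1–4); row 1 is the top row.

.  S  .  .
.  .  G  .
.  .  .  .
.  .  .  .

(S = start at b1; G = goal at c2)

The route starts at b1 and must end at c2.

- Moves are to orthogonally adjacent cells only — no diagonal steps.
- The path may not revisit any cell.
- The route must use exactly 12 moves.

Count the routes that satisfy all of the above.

32

Need simple routes of exactly 12 moves from b1 to c2 (Manhattan distance 2, so 5 moves are spent on a detour and 5 undoing it).
Branch systematically from the start, pruning whenever the remaining move budget drops below the Manhattan distance to c2 or differs from it in parity. Grouping the completions by first move — via b2: 9; via a1: 14; via c1: 9 — and summing: 9 + 14 + 9 = 32.
That gives 32 routes.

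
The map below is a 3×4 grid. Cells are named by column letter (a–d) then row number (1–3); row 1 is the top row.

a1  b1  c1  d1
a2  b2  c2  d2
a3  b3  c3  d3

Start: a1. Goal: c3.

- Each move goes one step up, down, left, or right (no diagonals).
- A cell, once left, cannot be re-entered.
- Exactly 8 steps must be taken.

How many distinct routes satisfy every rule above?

Need simple routes of exactly 8 moves from a1 to c3 (Manhattan distance 4, so 2 moves are spent on a detour and 2 undoing it).
Branch systematically from the start, pruning whenever the remaining move budget drops below the Manhattan distance to c3 or differs from it in parity. Grouping the completions by first move — via a2: 6; via b1: 3 — and summing: 6 + 3 = 9.
That gives 9 routes.

9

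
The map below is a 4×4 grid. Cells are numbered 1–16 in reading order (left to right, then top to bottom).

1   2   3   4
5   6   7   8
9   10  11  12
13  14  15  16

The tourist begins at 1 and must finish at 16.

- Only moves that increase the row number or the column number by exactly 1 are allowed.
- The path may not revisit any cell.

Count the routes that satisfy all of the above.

A right/down-only route from 1 to 16 makes exactly 3 down-moves and 3 right-moves in some order.
With no other constraints that would be C(6,3) = 20 routes.
That gives 20 routes.

20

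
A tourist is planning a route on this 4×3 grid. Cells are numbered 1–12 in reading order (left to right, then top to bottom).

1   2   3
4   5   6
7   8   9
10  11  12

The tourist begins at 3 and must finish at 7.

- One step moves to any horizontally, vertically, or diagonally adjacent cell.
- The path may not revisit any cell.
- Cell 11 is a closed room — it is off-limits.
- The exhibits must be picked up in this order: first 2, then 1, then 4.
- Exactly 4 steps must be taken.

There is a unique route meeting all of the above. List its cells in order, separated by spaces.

3 2 1 4 7

The waypoints must appear in the order 2, 1, 4, with no cell reused.
Route from 3: 2× left (reaching 1), 2× down (reaching 7) — 4 moves in all.
Check: order respected (2 at step 1, 1 at step 2, 4 at step 3); 4 moves as required.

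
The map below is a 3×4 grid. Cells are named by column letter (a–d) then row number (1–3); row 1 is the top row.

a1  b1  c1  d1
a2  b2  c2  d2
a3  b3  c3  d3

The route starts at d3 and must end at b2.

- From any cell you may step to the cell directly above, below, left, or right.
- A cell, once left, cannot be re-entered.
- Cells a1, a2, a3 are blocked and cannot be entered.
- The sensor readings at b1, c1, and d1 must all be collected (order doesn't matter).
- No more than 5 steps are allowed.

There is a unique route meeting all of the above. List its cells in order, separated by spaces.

d3 d2 d1 c1 b1 b2

The 5-move cap with required stops at b1, c1, d1 leaves no slack for detours.
Route from d3: up 2 to d1, left 2 to b1, down 1 to b2 — 5 moves in all.
Check: all required cells visited; 5 ≤ 5 moves.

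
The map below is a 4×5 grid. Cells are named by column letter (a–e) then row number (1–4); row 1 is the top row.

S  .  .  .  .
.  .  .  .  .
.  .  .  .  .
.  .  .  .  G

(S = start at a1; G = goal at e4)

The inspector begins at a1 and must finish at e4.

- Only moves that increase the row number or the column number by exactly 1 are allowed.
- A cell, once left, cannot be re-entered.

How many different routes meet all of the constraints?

A right/down-only route from a1 to e4 makes exactly 3 down-moves and 4 right-moves in some order.
With no other constraints that would be C(7,3) = 35 routes.
That gives 35 routes.

35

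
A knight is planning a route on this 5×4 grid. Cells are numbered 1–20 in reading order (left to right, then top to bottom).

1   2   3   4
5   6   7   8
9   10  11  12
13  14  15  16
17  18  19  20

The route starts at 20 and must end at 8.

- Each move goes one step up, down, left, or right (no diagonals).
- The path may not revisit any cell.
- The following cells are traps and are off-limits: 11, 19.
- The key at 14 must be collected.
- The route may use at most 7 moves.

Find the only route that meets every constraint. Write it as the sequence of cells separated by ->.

The budget equals the shortest possible length, so every move has to be on a shortest route through the required cells.
Route from 20: up to 16, 2× left (reaching 14), 2× up (reaching 6), 2× right (reaching 8) — 7 moves in all.
Check: all required cells visited; 7 ≤ 7 moves.

20 -> 16 -> 15 -> 14 -> 10 -> 6 -> 7 -> 8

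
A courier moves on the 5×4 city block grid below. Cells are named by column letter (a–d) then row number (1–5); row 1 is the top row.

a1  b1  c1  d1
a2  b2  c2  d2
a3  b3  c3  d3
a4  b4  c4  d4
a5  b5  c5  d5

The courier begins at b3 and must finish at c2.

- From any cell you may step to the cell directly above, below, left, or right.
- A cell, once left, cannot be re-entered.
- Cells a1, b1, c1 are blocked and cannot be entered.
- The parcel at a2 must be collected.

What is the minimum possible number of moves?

4

Any route passes through a2 somewhere between b3 and c2. Summing Manhattan distances along the two legs (b3 → a2 → c2) gives a lower bound of 2 + 2 = 4 moves.
A route of 4 moves achieves this: b3 → a3 → a2 → b2 → c2.
Since 4 matches the lower bound, it is optimal.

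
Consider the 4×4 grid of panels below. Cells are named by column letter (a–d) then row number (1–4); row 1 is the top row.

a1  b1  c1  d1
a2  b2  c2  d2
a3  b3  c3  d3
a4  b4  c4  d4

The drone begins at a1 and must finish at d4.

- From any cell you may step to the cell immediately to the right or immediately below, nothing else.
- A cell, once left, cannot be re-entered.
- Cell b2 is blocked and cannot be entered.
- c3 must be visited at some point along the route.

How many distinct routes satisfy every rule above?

4

A right/down-only route from a1 to d4 makes exactly 3 down-moves and 3 right-moves in some order.
With no other constraints that would be C(6,3) = 20 routes.
Split at c3 and multiply the segment counts (each segment already excludes blocked cells): a1→c3: 2; c3→d4: 2; product = 4.
That gives 4 routes.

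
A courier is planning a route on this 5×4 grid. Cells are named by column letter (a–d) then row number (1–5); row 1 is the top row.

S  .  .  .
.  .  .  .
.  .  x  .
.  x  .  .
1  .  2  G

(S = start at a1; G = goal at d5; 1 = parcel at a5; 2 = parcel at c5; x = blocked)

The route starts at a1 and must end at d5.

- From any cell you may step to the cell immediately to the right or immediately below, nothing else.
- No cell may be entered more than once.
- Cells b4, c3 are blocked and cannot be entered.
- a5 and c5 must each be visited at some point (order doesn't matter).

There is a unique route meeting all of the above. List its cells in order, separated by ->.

a1 -> a2 -> a3 -> a4 -> a5 -> b5 -> c5 -> d5

Moves only go right or down, so the column and row indices never decrease.
Route from a1: 4× down (reaching a5), 3× right (reaching d5) — 7 moves in all.
Check: all required cells visited.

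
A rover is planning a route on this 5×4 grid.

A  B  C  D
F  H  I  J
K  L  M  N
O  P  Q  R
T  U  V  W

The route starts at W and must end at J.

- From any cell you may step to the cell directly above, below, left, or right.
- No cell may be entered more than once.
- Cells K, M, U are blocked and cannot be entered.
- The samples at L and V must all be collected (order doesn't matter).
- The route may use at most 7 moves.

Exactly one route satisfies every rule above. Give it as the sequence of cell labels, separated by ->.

Any route must reach L and V and still end at J within 7 moves, so the order of the required stops is forced.
Route from W: left to V, up to Q, left to P, 2× up (reaching H), 2× right (reaching J) — 7 moves in all.
Check: all required cells visited; 7 ≤ 7 moves.

W -> V -> Q -> P -> L -> H -> I -> J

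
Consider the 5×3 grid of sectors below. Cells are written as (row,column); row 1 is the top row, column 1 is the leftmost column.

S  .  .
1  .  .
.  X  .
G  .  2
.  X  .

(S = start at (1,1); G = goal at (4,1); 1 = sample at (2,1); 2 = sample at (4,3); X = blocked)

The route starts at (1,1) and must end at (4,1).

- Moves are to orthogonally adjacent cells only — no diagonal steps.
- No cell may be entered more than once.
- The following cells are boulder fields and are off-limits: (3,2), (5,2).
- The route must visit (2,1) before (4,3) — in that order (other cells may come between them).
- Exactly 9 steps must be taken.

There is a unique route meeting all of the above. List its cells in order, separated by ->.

The waypoints must appear in the order (2,1), (4,3), with no cell reused.
Route from (1,1): down to (2,1), right to (2,2), up to (1,2), right to (1,3), 3× down (reaching (4,3)), 2× left (reaching (4,1)) — 9 moves in all.
Check: order respected (1 at step 1, 2 at step 7); 9 moves as required.

(1,1) -> (2,1) -> (2,2) -> (1,2) -> (1,3) -> (2,3) -> (3,3) -> (4,3) -> (4,2) -> (4,1)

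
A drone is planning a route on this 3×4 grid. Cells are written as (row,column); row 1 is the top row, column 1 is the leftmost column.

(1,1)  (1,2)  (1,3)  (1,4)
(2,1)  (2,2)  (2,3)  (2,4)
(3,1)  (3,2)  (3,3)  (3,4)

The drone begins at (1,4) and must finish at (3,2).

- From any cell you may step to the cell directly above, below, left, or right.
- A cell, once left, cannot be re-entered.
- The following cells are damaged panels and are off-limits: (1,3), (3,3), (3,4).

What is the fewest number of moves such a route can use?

The Manhattan distance from (1,4) to (3,2) is |1−3| + |4−2| = 4, so at least 4 moves are needed.
A route of 4 moves achieves this: (1,4) → (2,4) → (2,3) → (2,2) → (3,2).
Since 4 matches the lower bound, it is optimal.

4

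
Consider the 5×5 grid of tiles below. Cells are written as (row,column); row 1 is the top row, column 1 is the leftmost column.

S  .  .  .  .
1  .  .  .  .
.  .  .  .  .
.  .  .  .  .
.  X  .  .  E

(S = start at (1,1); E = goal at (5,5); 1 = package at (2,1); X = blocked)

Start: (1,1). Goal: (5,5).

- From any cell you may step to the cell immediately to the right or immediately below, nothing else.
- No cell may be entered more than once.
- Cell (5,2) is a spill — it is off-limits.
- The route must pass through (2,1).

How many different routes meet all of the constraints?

A right/down-only route from (1,1) to (5,5) makes exactly 4 down-moves and 4 right-moves in some order.
With no other constraints that would be C(8,4) = 70 routes.
Split at (2,1) and multiply the segment counts (each segment already excludes blocked cells): (1,1)→(2,1): 1; (2,1)→(5,5): 31; product = 31.
That gives 31 routes.

31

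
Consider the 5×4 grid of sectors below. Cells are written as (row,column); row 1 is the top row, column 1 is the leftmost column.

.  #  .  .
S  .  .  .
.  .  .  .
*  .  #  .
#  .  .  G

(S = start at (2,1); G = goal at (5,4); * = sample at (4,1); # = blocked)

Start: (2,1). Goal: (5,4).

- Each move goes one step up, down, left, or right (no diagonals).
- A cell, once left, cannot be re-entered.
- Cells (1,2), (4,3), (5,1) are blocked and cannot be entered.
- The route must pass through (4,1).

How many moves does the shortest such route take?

6

Any route passes through (4,1) somewhere between (2,1) and (5,4). Summing Manhattan distances along the two legs ((2,1) → (4,1) → (5,4)) gives a lower bound of 2 + 4 = 6 moves.
A route of 6 moves achieves this: (2,1) → (3,1) → (4,1) → (4,2) → (5,2) → (5,3) → (5,4).
Since 6 matches the lower bound, it is optimal.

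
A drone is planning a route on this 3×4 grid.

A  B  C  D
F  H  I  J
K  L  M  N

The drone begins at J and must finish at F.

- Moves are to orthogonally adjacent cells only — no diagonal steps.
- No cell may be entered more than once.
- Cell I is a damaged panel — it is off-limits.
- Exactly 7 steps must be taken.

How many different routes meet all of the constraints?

2

Need simple routes of exactly 7 moves from J to F (Manhattan distance 3, so 2 moves are spent on a detour and 2 undoing it).
Enumerating: J D C B H L K F | J N M L H B A F.
That gives 2 routes.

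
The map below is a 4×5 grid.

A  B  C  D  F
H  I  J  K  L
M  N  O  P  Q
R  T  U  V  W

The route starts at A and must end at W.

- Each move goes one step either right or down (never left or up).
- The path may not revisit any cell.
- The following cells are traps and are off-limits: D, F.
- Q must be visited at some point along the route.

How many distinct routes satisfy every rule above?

12

A right/down-only route from A to W makes exactly 3 down-moves and 4 right-moves in some order.
With no other constraints that would be C(7,3) = 35 routes.
Split at Q and multiply the segment counts (each segment already excludes blocked cells): A→Q: 12; Q→W: 1; product = 12.
That gives 12 routes.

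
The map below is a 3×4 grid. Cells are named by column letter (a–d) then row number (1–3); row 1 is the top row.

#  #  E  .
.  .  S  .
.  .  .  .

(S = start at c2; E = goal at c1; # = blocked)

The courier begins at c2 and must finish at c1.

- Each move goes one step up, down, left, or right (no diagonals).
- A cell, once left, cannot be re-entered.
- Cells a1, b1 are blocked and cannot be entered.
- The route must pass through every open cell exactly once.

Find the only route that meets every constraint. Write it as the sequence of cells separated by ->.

Need to visit all 10 open cells exactly once, starting at c2 and ending at c1.
Cell a2 has only two open neighbours (a3 and b2), so the path must pass straight through it: one of those is the cell it's entered from and the other is where it exits.
Route from c2: 2× left (reaching a2), down to a3, 3× right (reaching d3), 2× up (reaching d1), left to c1 — 9 moves in all.
Check: all 10 open cells covered.

c2 -> b2 -> a2 -> a3 -> b3 -> c3 -> d3 -> d2 -> d1 -> c1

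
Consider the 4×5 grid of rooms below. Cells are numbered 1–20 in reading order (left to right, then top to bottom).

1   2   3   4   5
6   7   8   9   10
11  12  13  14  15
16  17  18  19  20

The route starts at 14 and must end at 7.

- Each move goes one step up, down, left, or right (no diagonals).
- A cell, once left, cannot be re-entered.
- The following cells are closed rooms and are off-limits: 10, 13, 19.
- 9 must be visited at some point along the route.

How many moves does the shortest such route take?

3

Any route passes through 9 somewhere between 14 and 7. Summing Manhattan distances along the two legs (14 → 9 → 7) gives a lower bound of 1 + 2 = 3 moves.
A route of 3 moves achieves this: 14 → 9 → 8 → 7.
Since 3 matches the lower bound, it is optimal.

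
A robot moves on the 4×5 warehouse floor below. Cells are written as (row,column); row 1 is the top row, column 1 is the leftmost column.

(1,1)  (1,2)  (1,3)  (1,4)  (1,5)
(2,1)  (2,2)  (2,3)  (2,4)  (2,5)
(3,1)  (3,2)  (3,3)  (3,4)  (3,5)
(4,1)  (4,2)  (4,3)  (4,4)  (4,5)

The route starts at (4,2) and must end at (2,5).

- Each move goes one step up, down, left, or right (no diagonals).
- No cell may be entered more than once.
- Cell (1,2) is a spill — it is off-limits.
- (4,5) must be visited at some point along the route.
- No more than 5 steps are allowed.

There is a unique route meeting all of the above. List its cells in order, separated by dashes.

(4,2) - (4,3) - (4,4) - (4,5) - (3,5) - (2,5)

The budget equals the shortest possible length, so every move has to be on a shortest route through the required cells.
Route from (4,2): right 3 to (4,5), up 2 to (2,5) — 5 moves in all.
Check: all required cells visited; 5 ≤ 5 moves.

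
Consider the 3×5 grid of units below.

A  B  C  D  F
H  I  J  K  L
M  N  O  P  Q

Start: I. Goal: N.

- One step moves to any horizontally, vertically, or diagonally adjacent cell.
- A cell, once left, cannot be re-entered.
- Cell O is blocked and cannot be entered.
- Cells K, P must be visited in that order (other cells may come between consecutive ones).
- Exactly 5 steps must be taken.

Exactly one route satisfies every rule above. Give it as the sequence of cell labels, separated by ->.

I -> C -> K -> P -> J -> N

The waypoints must appear in the order K, P, with no cell reused.
Route from I: up-right to C, down-right to K, down to P, up-left to J, down-left to N — 5 moves in all.
Check: order respected (K at step 2, P at step 3); 5 moves as required.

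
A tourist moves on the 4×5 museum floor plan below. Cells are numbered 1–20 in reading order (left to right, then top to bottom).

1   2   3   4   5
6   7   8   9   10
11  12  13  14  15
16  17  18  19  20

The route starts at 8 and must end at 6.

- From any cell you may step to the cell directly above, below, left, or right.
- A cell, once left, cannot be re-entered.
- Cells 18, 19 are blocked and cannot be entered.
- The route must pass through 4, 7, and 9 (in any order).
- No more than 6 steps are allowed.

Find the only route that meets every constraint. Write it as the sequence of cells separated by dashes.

Any route must reach 4, 7, and 9 and still end at 6 within 6 moves, so the order of the required stops is forced.
Route from 8: right to 9, up to 4, 2× left (reaching 2), down to 7, left to 6 — 6 moves in all.
Check: all required cells visited; 6 ≤ 6 moves.

8 - 9 - 4 - 3 - 2 - 7 - 6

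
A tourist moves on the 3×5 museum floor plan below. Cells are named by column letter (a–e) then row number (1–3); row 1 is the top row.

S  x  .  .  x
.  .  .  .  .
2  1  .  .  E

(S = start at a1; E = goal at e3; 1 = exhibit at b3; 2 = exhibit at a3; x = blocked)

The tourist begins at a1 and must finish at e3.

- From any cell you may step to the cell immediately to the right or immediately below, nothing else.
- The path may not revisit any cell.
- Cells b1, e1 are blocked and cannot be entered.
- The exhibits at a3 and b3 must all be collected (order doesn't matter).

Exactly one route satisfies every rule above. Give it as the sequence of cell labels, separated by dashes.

a1 - a2 - a3 - b3 - c3 - d3 - e3

Moves only go right or down, so the column and row indices never decrease.
Route from a1: 2× down (reaching a3), 4× right (reaching e3) — 6 moves in all.
Check: all required cells visited.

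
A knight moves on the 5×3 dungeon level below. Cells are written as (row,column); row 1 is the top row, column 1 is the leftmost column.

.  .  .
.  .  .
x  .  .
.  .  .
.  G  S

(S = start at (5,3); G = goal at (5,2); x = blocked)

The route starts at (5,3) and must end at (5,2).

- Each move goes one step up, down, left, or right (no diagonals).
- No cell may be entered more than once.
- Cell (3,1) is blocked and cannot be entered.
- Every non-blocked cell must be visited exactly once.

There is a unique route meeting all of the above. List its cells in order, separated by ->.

Need to visit all 14 open cells exactly once, starting at (5,3) and ending at (5,2).
Cell (1,1) has only two open neighbours ((2,1) and (1,2)), so the path must pass straight through it: one of those is the cell it's entered from and the other is where it exits.
Route from (5,3): 4× up (reaching (1,3)), 2× left (reaching (1,1)), down to (2,1), right to (2,2), 2× down (reaching (4,2)), left to (4,1), down to (5,1), right to (5,2) — 13 moves in all.
Check: all 14 open cells covered.

(5,3) -> (4,3) -> (3,3) -> (2,3) -> (1,3) -> (1,2) -> (1,1) -> (2,1) -> (2,2) -> (3,2) -> (4,2) -> (4,1) -> (5,1) -> (5,2)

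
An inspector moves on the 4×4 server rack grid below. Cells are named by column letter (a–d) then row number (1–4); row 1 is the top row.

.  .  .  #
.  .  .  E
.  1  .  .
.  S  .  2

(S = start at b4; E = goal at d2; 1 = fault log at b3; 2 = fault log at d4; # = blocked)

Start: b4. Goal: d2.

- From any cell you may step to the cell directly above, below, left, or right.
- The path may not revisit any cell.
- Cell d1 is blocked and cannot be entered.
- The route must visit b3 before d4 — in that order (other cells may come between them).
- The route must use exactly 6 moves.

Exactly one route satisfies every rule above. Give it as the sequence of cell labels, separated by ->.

b4 -> b3 -> c3 -> c4 -> d4 -> d3 -> d2

The waypoints must appear in the order b3, d4, with no cell reused.
Route from b4: up to b3, right to c3, down to c4, right to d4, 2× up (reaching d2) — 6 moves in all.
Check: order respected (1 at step 1, 2 at step 4); 6 moves as required.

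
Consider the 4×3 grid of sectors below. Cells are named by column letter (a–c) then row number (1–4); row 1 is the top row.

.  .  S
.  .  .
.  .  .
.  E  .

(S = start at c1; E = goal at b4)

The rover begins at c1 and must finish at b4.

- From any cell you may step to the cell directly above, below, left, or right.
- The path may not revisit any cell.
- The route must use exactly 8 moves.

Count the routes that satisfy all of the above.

Need simple routes of exactly 8 moves from c1 to b4 (Manhattan distance 4, so 2 moves are spent on a detour and 2 undoing it).
Branch systematically from the start, pruning whenever the remaining move budget drops below the Manhattan distance to b4 or differs from it in parity. Grouping the completions by first move — via c2: 4; via b1: 7 — and summing: 4 + 7 = 11.
That gives 11 routes.

11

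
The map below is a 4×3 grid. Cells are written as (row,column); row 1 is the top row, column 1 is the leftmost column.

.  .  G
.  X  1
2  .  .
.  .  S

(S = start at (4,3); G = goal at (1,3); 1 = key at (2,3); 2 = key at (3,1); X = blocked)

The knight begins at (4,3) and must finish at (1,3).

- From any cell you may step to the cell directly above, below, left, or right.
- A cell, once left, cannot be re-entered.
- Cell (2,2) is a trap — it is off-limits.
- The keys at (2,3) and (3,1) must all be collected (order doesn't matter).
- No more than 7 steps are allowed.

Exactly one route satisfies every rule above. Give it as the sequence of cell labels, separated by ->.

(4,3) -> (4,2) -> (4,1) -> (3,1) -> (3,2) -> (3,3) -> (2,3) -> (1,3)

Any route must reach (2,3) and (3,1) and still end at (1,3) within 7 moves, so the order of the required stops is forced.
Route from (4,3): left 2 to (4,1), up 1 to (3,1), right 2 to (3,3), up 2 to (1,3) — 7 moves in all.
Check: all required cells visited; 7 ≤ 7 moves.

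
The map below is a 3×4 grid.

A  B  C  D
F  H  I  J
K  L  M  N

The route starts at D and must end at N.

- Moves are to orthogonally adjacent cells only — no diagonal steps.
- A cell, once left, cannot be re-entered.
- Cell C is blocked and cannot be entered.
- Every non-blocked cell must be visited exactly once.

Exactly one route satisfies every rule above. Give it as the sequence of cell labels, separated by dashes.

Need to visit all 11 open cells exactly once, starting at D and ending at N.
Route from D: down to J, 2× left (reaching H), up to B, left to A, 2× down (reaching K), 3× right (reaching N) — 10 moves in all.
Check: all 11 open cells covered.

D - J - I - H - B - A - F - K - L - M - N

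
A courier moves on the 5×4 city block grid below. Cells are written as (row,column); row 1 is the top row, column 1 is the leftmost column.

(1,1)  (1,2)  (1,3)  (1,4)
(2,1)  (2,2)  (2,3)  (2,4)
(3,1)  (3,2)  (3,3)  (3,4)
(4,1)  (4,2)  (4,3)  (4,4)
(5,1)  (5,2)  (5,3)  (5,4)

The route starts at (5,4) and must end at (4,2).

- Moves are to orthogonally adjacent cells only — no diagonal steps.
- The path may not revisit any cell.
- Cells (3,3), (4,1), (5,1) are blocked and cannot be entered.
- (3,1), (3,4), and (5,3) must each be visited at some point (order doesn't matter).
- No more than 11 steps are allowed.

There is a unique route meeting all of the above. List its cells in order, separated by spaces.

(5,4) (5,3) (4,3) (4,4) (3,4) (2,4) (2,3) (2,2) (2,1) (3,1) (3,2) (4,2)

The budget equals the shortest possible length, so every move has to be on a shortest route through the required cells.
Route from (5,4): left to (5,3), up to (4,3), right to (4,4), 2× up (reaching (2,4)), 3× left (reaching (2,1)), down to (3,1), right to (3,2), down to (4,2) — 11 moves in all.
Check: all required cells visited; 11 ≤ 11 moves.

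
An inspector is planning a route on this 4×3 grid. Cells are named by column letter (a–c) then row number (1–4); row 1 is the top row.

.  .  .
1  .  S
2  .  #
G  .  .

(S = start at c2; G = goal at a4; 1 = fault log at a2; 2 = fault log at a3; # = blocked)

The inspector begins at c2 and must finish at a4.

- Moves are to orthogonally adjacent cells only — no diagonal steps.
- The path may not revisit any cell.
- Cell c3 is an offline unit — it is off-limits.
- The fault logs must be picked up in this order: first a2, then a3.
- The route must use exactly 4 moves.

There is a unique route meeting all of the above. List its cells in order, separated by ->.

c2 -> b2 -> a2 -> a3 -> a4

The waypoints must appear in the order a2, a3, with no cell reused.
Route from c2: 2× left (reaching a2), 2× down (reaching a4) — 4 moves in all.
Check: order respected (1 at step 2, 2 at step 3); 4 moves as required.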